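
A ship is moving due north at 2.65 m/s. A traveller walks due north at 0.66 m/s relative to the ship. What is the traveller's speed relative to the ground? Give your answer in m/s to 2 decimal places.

3.31 m/s

Taking east as x and north as y: ship velocity = (0.000, 2.650) m/s; traveller velocity relative to ship = (0.000, 0.660) m/s.
Velocity relative to ground = (0.000, 2.650) + (0.000, 0.660) = (0.000, 3.310) m/s.
Speed = |(0.000, 3.310)| = 3.310 m/s.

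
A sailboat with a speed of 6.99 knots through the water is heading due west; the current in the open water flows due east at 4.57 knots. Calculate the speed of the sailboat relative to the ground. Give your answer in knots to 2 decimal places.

Taking east as x and north as y: velocity relative to the water = (-6.990, 0.000) knots; the water relative to ground = (4.570, 0.000) knots.
Velocity relative to ground = (-6.990, 0.000) + (4.570, 0.000) = (-2.420, 0.000) knots.
Speed = |(-2.420, 0.000)| = 2.420 knots.

2.42 knots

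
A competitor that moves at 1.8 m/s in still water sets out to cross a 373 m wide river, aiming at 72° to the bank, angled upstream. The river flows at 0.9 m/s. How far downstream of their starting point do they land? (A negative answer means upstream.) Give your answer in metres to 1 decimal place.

Perpendicular speed = 1.712 m/s; crossing time = 373 / 1.712 = 217.886 s.
Net downstream speed = 0.344 m/s.
Drift = 0.344 × 217.886 = 74.903 m (downstream).

74.9 m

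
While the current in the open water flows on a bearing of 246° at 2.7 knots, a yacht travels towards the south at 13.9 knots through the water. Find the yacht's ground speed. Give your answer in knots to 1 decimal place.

15.2 knots

Taking east as x and north as y: velocity relative to the water = (0.000, -13.900) knots; the water relative to ground = (-2.467, -1.098) knots.
Velocity relative to ground = (0.000, -13.900) + (-2.467, -1.098) = (-2.467, -14.998) knots.
Speed = |(-2.467, -14.998)| = 15.200 knots.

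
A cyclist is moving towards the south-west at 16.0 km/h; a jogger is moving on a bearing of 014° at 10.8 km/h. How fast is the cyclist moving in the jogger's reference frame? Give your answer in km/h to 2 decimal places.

Taking east as x and north as y: cyclist velocity = (-11.314, -11.314) km/h; jogger velocity = (2.613, 10.479) km/h.
Velocity of cyclist relative to jogger = (-11.314, -11.314) − (2.613, 10.479) = (-13.926, -21.793) km/h.
Magnitude = |(-13.926, -21.793)| = 25.863 km/h.

25.86 km/h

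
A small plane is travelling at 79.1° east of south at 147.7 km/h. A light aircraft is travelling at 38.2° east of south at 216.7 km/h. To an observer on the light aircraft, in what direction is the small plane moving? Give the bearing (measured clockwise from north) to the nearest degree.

Taking east as x and north as y: small plane velocity = (145.035, -27.929) km/h; light aircraft velocity = (134.009, -170.295) km/h.
Velocity of small plane relative to light aircraft = (145.035, -27.929) − (134.009, -170.295) = (11.026, 142.366) km/h.
Bearing = atan2(11.03, 142.37) = 4.43° clockwise from north.

004°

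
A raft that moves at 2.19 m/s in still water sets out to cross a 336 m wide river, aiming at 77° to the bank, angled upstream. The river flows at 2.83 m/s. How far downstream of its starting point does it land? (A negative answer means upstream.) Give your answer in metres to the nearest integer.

Perpendicular speed = 2.134 m/s; crossing time = 336 / 2.134 = 157.460 s.
Net downstream speed = 2.337 m/s.
Drift = 2.337 × 157.460 = 368.041 m (downstream).

368 m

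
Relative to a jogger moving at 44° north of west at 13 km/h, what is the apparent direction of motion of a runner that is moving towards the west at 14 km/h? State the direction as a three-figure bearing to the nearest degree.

Taking east as x and north as y: runner velocity = (-14.000, 0.000) km/h; jogger velocity = (-9.351, 9.031) km/h.
Velocity of runner relative to jogger = (-14.000, 0.000) − (-9.351, 9.031) = (-4.649, -9.031) km/h.
Bearing = atan2(-4.65, -9.03) = 207.24° clockwise from north.

207°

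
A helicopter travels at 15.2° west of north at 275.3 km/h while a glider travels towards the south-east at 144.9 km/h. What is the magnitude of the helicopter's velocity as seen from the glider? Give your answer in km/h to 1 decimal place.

407.5 km/h

Taking east as x and north as y: helicopter velocity = (-72.181, 265.669) km/h; glider velocity = (102.460, -102.460) km/h.
Velocity of helicopter relative to glider = (-72.181, 265.669) − (102.460, -102.460) = (-174.640, 368.129) km/h.
Magnitude = |(-174.640, 368.129)| = 407.453 km/h.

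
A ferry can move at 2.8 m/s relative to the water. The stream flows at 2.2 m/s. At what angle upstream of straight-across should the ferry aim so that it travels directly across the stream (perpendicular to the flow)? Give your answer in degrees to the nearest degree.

To cancel the current, the upstream component of the ferry's velocity must equal the flow: 2.8 sin θ = 2.2.
sin θ = 2.2 / 2.8 = 0.7857.
θ = arcsin(0.7857) = 51.787°.

52°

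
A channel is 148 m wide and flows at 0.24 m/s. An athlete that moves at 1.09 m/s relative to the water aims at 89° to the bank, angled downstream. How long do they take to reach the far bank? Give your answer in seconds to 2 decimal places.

The component of the athlete's velocity perpendicular to the bank is 1.09 × sin 89° = 1.090 m/s.
The current is parallel to the bank, so it does not affect the crossing time.
Time = 148 / 1.090 = 135.800 s.

135.80 s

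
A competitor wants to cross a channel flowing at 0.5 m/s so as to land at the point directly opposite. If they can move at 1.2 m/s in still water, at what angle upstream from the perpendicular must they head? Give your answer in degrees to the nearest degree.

25°

To cancel the current, the upstream component of the competitor's velocity must equal the flow: 1.2 sin θ = 0.5.
sin θ = 0.5 / 1.2 = 0.4167.
θ = arcsin(0.4167) = 24.624°.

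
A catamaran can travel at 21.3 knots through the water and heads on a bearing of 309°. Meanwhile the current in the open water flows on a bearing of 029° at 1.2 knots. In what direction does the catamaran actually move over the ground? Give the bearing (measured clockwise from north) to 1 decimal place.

Taking east as x and north as y: velocity relative to the water = (-16.553, 13.405) knots; the water relative to ground = (0.582, 1.050) knots.
Velocity relative to ground = (-16.553, 13.405) + (0.582, 1.050) = (-15.971, 14.454) knots.
Bearing = atan2(-15.97, 14.45) = 312.14° clockwise from north.

312.1°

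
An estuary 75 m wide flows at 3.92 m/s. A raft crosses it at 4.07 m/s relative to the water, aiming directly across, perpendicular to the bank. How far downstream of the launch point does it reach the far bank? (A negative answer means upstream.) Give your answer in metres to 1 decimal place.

72.2 m

Perpendicular speed = 4.070 m/s; crossing time = 75 / 4.070 = 18.428 s.
Net downstream speed = 3.920 m/s.
Drift = 3.920 × 18.428 = 72.236 m (downstream).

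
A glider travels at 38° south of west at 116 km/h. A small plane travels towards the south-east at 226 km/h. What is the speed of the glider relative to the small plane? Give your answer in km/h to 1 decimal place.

266.3 km/h

Taking east as x and north as y: glider velocity = (-91.409, -71.417) km/h; small plane velocity = (159.806, -159.806) km/h.
Velocity of glider relative to small plane = (-91.409, -71.417) − (159.806, -159.806) = (-251.215, 88.389) km/h.
Magnitude = |(-251.215, 88.389)| = 266.312 km/h.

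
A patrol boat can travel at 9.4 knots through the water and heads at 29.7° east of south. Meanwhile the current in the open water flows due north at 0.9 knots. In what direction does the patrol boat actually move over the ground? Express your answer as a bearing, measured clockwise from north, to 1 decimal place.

147.3°

Taking east as x and north as y: velocity relative to the water = (4.657, -8.165) knots; the water relative to ground = (0.000, 0.900) knots.
Velocity relative to ground = (4.657, -8.165) + (0.000, 0.900) = (4.657, -7.265) knots.
Bearing = atan2(4.66, -7.27) = 147.34° clockwise from north.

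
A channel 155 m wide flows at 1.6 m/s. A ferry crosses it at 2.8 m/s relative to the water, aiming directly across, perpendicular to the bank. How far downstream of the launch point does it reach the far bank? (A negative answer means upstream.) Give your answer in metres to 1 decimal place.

88.6 m

Perpendicular speed = 2.800 m/s; crossing time = 155 / 2.800 = 55.357 s.
Net downstream speed = 1.600 m/s.
Drift = 1.600 × 55.357 = 88.571 m (downstream).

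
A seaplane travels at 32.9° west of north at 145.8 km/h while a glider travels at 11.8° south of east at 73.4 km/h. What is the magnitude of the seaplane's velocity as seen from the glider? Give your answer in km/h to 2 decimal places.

204.21 km/h

Taking east as x and north as y: seaplane velocity = (-79.195, 122.417) km/h; glider velocity = (71.849, -15.010) km/h.
Velocity of seaplane relative to glider = (-79.195, 122.417) − (71.849, -15.010) = (-151.044, 137.427) km/h.
Magnitude = |(-151.044, 137.427)| = 204.206 km/h.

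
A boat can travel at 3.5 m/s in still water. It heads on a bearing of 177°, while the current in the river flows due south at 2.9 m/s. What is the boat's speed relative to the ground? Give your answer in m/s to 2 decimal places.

6.40 m/s

Taking east as x and north as y: velocity relative to the water = (0.183, -3.495) m/s; the water relative to ground = (0.000, -2.900) m/s.
Velocity relative to ground = (0.183, -3.495) + (0.000, -2.900) = (0.183, -6.395) m/s.
Speed = |(0.183, -6.395)| = 6.398 m/s.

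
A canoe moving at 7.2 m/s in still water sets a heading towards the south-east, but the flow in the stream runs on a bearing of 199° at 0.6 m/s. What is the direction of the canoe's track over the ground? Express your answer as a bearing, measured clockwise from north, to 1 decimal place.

139.1°

Taking east as x and north as y: velocity relative to the water = (5.091, -5.091) m/s; the water relative to ground = (-0.195, -0.567) m/s.
Velocity relative to ground = (5.091, -5.091) + (-0.195, -0.567) = (4.896, -5.658) m/s.
Bearing = atan2(4.90, -5.66) = 139.13° clockwise from north.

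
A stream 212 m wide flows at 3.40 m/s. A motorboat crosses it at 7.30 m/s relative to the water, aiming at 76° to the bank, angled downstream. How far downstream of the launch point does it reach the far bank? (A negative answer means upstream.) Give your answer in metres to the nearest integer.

155 m

Perpendicular speed = 7.083 m/s; crossing time = 212 / 7.083 = 29.930 s.
Net downstream speed = 5.166 m/s.
Drift = 5.166 × 29.930 = 154.620 m (downstream).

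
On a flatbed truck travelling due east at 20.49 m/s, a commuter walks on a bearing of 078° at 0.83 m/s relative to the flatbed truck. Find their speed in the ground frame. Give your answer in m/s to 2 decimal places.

21.30 m/s

Taking east as x and north as y: flatbed truck velocity = (20.490, 0.000) m/s; commuter velocity relative to flatbed truck = (0.812, 0.173) m/s.
Velocity relative to ground = (20.490, 0.000) + (0.812, 0.173) = (21.302, 0.173) m/s.
Speed = |(21.302, 0.173)| = 21.303 m/s.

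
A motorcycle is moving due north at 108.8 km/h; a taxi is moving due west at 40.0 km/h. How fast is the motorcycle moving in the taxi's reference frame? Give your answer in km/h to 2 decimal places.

115.92 km/h

Taking east as x and north as y: motorcycle velocity = (0.000, 108.800) km/h; taxi velocity = (-40.000, 0.000) km/h.
Velocity of motorcycle relative to taxi = (0.000, 108.800) − (-40.000, 0.000) = (40.000, 108.800) km/h.
Magnitude = |(40.000, 108.800)| = 115.920 km/h.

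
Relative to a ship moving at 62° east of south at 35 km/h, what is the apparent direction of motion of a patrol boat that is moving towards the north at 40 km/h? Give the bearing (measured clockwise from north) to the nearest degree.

331°

Taking east as x and north as y: patrol boat velocity = (0.000, 40.000) km/h; ship velocity = (30.903, -16.432) km/h.
Velocity of patrol boat relative to ship = (0.000, 40.000) − (30.903, -16.432) = (-30.903, 56.432) km/h.
Bearing = atan2(-30.90, 56.43) = 331.29° clockwise from north.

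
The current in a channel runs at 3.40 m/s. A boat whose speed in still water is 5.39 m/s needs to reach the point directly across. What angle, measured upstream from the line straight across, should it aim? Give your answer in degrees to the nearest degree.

To cancel the current, the upstream component of the boat's velocity must equal the flow: 5.39 sin θ = 3.40.
sin θ = 3.40 / 5.39 = 0.6308.
θ = arcsin(0.6308) = 39.109°.

39°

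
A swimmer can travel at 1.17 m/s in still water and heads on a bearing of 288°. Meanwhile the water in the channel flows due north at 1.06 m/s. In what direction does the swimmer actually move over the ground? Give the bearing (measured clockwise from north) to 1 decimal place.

Taking east as x and north as y: velocity relative to the water = (-1.113, 0.362) m/s; the water relative to ground = (0.000, 1.060) m/s.
Velocity relative to ground = (-1.113, 0.362) + (0.000, 1.060) = (-1.113, 1.422) m/s.
Bearing = atan2(-1.11, 1.42) = 321.95° clockwise from north.

321.9°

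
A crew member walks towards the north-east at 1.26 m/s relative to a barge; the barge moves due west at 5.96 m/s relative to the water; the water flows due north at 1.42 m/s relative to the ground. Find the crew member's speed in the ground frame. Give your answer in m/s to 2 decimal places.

5.57 m/s

In east/north components (m/s): crew member relative to barge = (0.891, 0.891); barge relative to water = (-5.960, 0.000); water relative to ground = (0.000, 1.420).
Sum = (-5.069, 2.311) m/s.
Speed = |(-5.069, 2.311)| = 5.571 m/s.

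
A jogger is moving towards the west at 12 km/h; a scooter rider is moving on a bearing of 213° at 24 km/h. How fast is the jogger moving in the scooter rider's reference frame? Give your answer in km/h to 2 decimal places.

20.16 km/h

Taking east as x and north as y: jogger velocity = (-12.000, 0.000) km/h; scooter rider velocity = (-13.071, -20.128) km/h.
Velocity of jogger relative to scooter rider = (-12.000, 0.000) − (-13.071, -20.128) = (1.071, 20.128) km/h.
Magnitude = |(1.071, 20.128)| = 20.157 km/h.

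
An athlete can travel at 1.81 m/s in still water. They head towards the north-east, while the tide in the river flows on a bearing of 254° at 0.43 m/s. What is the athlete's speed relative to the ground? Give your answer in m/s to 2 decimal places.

1.45 m/s

Taking east as x and north as y: velocity relative to the water = (1.280, 1.280) m/s; the water relative to ground = (-0.413, -0.119) m/s.
Velocity relative to ground = (1.280, 1.280) + (-0.413, -0.119) = (0.867, 1.161) m/s.
Speed = |(0.867, 1.161)| = 1.449 m/s.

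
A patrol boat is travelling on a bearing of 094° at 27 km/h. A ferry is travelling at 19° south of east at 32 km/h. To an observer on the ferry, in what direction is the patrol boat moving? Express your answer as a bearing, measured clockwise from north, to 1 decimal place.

338.7°

Taking east as x and north as y: patrol boat velocity = (26.934, -1.883) km/h; ferry velocity = (30.257, -10.418) km/h.
Velocity of patrol boat relative to ferry = (26.934, -1.883) − (30.257, -10.418) = (-3.322, 8.535) km/h.
Bearing = atan2(-3.32, 8.53) = 338.73° clockwise from north.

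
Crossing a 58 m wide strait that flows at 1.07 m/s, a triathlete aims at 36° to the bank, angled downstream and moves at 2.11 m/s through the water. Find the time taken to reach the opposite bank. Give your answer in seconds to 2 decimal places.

46.77 s

The component of the triathlete's velocity perpendicular to the bank is 2.11 × sin 36° = 1.240 m/s.
Only the cross-stream component determines the crossing time; the current contributes nothing perpendicular to the bank.
Time = 58 / 1.240 = 46.766 s.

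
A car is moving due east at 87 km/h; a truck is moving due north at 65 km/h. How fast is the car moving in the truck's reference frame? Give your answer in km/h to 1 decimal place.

108.6 km/h

Taking east as x and north as y: car velocity = (87.000, 0.000) km/h; truck velocity = (0.000, 65.000) km/h.
Velocity of car relative to truck = (87.000, 0.000) − (0.000, 65.000) = (87.000, -65.000) km/h.
Magnitude = |(87.000, -65.000)| = 108.600 km/h.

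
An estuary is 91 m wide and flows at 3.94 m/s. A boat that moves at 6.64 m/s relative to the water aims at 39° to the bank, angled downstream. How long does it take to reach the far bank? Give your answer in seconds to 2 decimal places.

The component of the boat's velocity perpendicular to the bank is 6.64 × sin 39° = 4.179 m/s.
The flow acts along the bank and has no component across it.
Time = 91 / 4.179 = 21.777 s.

21.78 s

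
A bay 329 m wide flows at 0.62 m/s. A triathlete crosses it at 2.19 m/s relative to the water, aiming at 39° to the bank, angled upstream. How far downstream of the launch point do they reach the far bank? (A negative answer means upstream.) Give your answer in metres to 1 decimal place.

Perpendicular speed = 1.378 m/s; crossing time = 329 / 1.378 = 238.715 s.
Net downstream speed = -1.082 m/s.
Drift = -1.082 × 238.715 = -258.278 m (upstream).

-258.3 m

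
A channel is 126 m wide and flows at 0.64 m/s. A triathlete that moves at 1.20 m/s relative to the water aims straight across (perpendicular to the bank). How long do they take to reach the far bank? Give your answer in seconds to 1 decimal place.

105.0 s

The component of the triathlete's velocity perpendicular to the bank is 1.20 m/s.
Only the cross-stream component determines the crossing time; the current contributes nothing perpendicular to the bank.
Time = 126 / 1.200 = 105.000 s.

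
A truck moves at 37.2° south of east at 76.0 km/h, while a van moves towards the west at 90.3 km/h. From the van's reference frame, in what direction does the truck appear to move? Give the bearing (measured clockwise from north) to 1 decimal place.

106.9°

Taking east as x and north as y: truck velocity = (60.536, -45.950) km/h; van velocity = (-90.300, 0.000) km/h.
Velocity of truck relative to van = (60.536, -45.950) − (-90.300, 0.000) = (150.836, -45.950) km/h.
Bearing = atan2(150.84, -45.95) = 106.94° clockwise from north.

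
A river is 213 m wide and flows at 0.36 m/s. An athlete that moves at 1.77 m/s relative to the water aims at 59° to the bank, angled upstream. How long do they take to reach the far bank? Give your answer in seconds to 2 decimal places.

The component of the athlete's velocity perpendicular to the bank is 1.77 × sin 59° = 1.517 m/s.
The current is parallel to the bank, so it does not affect the crossing time.
Time = 213 / 1.517 = 140.391 s.

140.39 s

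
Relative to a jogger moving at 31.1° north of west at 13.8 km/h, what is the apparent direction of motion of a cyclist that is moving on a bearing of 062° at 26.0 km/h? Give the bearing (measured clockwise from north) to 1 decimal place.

081.7°

Taking east as x and north as y: cyclist velocity = (22.957, 12.206) km/h; jogger velocity = (-11.816, 7.128) km/h.
Velocity of cyclist relative to jogger = (22.957, 12.206) − (-11.816, 7.128) = (34.773, 5.078) km/h.
Bearing = atan2(34.77, 5.08) = 81.69° clockwise from north.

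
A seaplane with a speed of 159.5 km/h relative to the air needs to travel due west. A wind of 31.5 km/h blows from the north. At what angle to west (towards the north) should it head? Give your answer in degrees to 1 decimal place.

The wind pushes perpendicular to the desired track; the heading must have a component into the wind equal to 31.5 km/h: 159.5 sin θ = 31.5.
sin θ = 0.1975, so θ = 11.390°.

11.4°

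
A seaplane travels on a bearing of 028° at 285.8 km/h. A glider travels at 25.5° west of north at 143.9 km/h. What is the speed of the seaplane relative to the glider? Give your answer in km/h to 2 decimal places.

Taking east as x and north as y: seaplane velocity = (134.175, 252.346) km/h; glider velocity = (-61.951, 129.882) km/h.
Velocity of seaplane relative to glider = (134.175, 252.346) − (-61.951, 129.882) = (196.126, 122.464) km/h.
Magnitude = |(196.126, 122.464)| = 231.220 km/h.

231.22 km/h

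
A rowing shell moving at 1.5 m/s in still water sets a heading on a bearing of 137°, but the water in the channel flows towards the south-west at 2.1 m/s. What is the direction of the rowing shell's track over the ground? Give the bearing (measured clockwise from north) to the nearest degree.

Taking east as x and north as y: velocity relative to the water = (1.023, -1.097) m/s; the water relative to ground = (-1.485, -1.485) m/s.
Velocity relative to ground = (1.023, -1.097) + (-1.485, -1.485) = (-0.462, -2.582) m/s.
Bearing = atan2(-0.46, -2.58) = 190.14° clockwise from north.

190°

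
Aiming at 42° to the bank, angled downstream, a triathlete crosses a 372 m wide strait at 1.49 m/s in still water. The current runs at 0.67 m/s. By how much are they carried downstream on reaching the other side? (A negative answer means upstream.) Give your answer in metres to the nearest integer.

Perpendicular speed = 0.997 m/s; crossing time = 372 / 0.997 = 373.118 s.
Net downstream speed = 1.777 m/s.
Drift = 1.777 × 373.118 = 663.137 m (downstream).

663 m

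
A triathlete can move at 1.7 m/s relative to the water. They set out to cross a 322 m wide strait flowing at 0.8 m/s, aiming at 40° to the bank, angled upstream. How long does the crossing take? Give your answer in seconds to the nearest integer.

The component of the triathlete's velocity perpendicular to the bank is 1.7 × sin 40° = 1.093 m/s.
The flow acts along the bank and has no component across it.
Time = 322 / 1.093 = 294.672 s.

295 s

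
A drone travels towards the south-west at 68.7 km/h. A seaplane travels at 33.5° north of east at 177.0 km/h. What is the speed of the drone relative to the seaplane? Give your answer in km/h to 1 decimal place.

244.7 km/h

Taking east as x and north as y: drone velocity = (-48.578, -48.578) km/h; seaplane velocity = (147.598, 97.693) km/h.
Velocity of drone relative to seaplane = (-48.578, -48.578) − (147.598, 97.693) = (-196.176, -146.271) km/h.
Magnitude = |(-196.176, -146.271)| = 244.704 km/h.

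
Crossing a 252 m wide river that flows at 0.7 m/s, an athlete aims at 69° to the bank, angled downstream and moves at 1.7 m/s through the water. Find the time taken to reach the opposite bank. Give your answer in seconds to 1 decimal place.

The component of the athlete's velocity perpendicular to the bank is 1.7 × sin 69° = 1.587 m/s.
Only the cross-stream component determines the crossing time; the current contributes nothing perpendicular to the bank.
Time = 252 / 1.587 = 158.781 s.

158.8 s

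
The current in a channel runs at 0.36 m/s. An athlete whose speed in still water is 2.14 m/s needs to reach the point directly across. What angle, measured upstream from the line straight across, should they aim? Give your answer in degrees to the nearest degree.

To cancel the current, the upstream component of the athlete's velocity must equal the flow: 2.14 sin θ = 0.36.
sin θ = 0.36 / 2.14 = 0.1682.
θ = arcsin(0.1682) = 9.685°.

10°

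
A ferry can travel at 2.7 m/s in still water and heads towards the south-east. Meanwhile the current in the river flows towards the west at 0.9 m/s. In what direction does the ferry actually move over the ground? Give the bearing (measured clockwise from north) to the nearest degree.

152°

Taking east as x and north as y: velocity relative to the water = (1.909, -1.909) m/s; the water relative to ground = (-0.900, 0.000) m/s.
Velocity relative to ground = (1.909, -1.909) + (-0.900, 0.000) = (1.009, -1.909) m/s.
Bearing = atan2(1.01, -1.91) = 152.14° clockwise from north.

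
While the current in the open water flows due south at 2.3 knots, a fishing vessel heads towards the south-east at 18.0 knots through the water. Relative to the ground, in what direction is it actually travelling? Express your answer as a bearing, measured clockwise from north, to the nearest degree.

140°

Taking east as x and north as y: velocity relative to the water = (12.728, -12.728) knots; the water relative to ground = (0.000, -2.300) knots.
Velocity relative to ground = (12.728, -12.728) + (0.000, -2.300) = (12.728, -15.028) knots.
Bearing = atan2(12.73, -15.03) = 139.74° clockwise from north.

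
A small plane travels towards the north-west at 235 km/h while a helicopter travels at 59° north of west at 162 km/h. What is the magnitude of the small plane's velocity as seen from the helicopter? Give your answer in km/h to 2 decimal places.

87.12 km/h

Taking east as x and north as y: small plane velocity = (-166.170, 166.170) km/h; helicopter velocity = (-83.436, 138.861) km/h.
Velocity of small plane relative to helicopter = (-166.170, 166.170) − (-83.436, 138.861) = (-82.734, 27.309) km/h.
Magnitude = |(-82.734, 27.309)| = 87.125 km/h.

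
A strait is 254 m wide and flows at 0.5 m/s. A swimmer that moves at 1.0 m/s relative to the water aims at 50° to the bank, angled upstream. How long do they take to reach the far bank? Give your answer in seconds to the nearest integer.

332 s

The component of the swimmer's velocity perpendicular to the bank is 1.0 × sin 50° = 0.766 m/s.
The flow acts along the bank and has no component across it.
Time = 254 / 0.766 = 331.573 s.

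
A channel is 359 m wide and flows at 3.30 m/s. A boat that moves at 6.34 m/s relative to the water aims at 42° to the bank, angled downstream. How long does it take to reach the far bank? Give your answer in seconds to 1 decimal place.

The component of the boat's velocity perpendicular to the bank is 6.34 × sin 42° = 4.242 m/s.
The current is parallel to the bank, so it does not affect the crossing time.
Time = 359 / 4.242 = 84.624 s.

84.6 s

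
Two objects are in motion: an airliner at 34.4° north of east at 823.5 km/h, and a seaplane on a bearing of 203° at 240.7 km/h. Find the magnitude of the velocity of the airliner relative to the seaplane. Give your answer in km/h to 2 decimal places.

1034.44 km/h

Taking east as x and north as y: airliner velocity = (679.481, 465.250) km/h; seaplane velocity = (-94.049, -221.566) km/h.
Velocity of airliner relative to seaplane = (679.481, 465.250) − (-94.049, -221.566) = (773.530, 686.816) km/h.
Magnitude = |(773.530, 686.816)| = 1034.439 km/h.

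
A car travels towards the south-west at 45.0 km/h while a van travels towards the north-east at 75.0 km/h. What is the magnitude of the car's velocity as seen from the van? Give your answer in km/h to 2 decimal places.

Taking east as x and north as y: car velocity = (-31.820, -31.820) km/h; van velocity = (53.033, 53.033) km/h.
Velocity of car relative to van = (-31.820, -31.820) − (53.033, 53.033) = (-84.853, -84.853) km/h.
Magnitude = |(-84.853, -84.853)| = 120.000 km/h.

120.00 km/h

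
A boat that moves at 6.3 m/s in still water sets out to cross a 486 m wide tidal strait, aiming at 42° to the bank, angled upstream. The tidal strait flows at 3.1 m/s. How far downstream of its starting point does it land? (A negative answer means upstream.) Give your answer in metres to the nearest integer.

Perpendicular speed = 4.216 m/s; crossing time = 486 / 4.216 = 115.288 s.
Net downstream speed = -1.582 m/s.
Drift = -1.582 × 115.288 = -182.364 m (upstream).

-182 m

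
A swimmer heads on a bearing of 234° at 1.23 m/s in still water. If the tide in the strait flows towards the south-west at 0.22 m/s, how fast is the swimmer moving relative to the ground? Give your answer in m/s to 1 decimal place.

Taking east as x and north as y: velocity relative to the water = (-0.995, -0.723) m/s; the water relative to ground = (-0.156, -0.156) m/s.
Velocity relative to ground = (-0.995, -0.723) + (-0.156, -0.156) = (-1.151, -0.879) m/s.
Speed = |(-1.151, -0.879)| = 1.448 m/s.

1.4 m/s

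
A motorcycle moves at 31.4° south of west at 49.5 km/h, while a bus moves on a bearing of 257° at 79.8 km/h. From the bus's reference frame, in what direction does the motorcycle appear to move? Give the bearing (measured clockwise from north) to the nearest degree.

Taking east as x and north as y: motorcycle velocity = (-42.251, -25.790) km/h; bus velocity = (-77.755, -17.951) km/h.
Velocity of motorcycle relative to bus = (-42.251, -25.790) − (-77.755, -17.951) = (35.504, -7.839) km/h.
Bearing = atan2(35.50, -7.84) = 102.45° clockwise from north.

102°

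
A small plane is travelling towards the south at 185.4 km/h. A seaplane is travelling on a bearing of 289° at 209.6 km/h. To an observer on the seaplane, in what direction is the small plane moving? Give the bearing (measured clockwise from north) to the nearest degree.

142°

Taking east as x and north as y: small plane velocity = (0.000, -185.400) km/h; seaplane velocity = (-198.181, 68.239) km/h.
Velocity of small plane relative to seaplane = (0.000, -185.400) − (-198.181, 68.239) = (198.181, -253.639) km/h.
Bearing = atan2(198.18, -253.64) = 142.00° clockwise from north.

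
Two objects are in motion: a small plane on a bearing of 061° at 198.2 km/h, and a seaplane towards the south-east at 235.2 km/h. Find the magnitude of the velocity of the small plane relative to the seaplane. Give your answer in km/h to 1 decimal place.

262.5 km/h

Taking east as x and north as y: small plane velocity = (173.350, 96.089) km/h; seaplane velocity = (166.312, -166.312) km/h.
Velocity of small plane relative to seaplane = (173.350, 96.089) − (166.312, -166.312) = (7.038, 262.401) km/h.
Magnitude = |(7.038, 262.401)| = 262.495 km/h.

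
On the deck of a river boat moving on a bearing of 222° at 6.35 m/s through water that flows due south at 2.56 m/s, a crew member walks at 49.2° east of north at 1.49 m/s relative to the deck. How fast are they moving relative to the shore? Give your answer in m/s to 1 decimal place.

In east/north components (m/s): crew member relative to river boat = (1.128, 0.974); river boat relative to water = (-4.249, -4.719); water relative to ground = (0.000, -2.560).
Sum = (-3.121, -6.305) m/s.
Speed = |(-3.121, -6.305)| = 7.036 m/s.

7.0 m/s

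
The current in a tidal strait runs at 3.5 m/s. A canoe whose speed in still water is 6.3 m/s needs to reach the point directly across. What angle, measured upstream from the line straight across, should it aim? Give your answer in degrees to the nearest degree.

To cancel the current, the upstream component of the canoe's velocity must equal the flow: 6.3 sin θ = 3.5.
sin θ = 3.5 / 6.3 = 0.5556.
θ = arcsin(0.5556) = 33.749°.

34°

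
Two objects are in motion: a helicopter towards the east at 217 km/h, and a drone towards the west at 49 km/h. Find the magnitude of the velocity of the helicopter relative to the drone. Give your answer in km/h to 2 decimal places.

266.00 km/h

Taking east as x and north as y: helicopter velocity = (217.000, 0.000) km/h; drone velocity = (-49.000, 0.000) km/h.
Velocity of helicopter relative to drone = (217.000, 0.000) − (-49.000, 0.000) = (266.000, 0.000) km/h.
Magnitude = |(266.000, 0.000)| = 266.000 km/h.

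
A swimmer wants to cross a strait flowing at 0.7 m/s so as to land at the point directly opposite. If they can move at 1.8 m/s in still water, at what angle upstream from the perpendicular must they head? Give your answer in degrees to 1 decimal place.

22.9°

To cancel the current, the upstream component of the swimmer's velocity must equal the flow: 1.8 sin θ = 0.7.
sin θ = 0.7 / 1.8 = 0.3889.
θ = arcsin(0.3889) = 22.885°.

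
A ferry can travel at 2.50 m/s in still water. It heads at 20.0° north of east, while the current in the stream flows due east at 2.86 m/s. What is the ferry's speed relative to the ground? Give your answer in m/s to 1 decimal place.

Taking east as x and north as y: velocity relative to the water = (2.349, 0.855) m/s; the water relative to ground = (2.860, 0.000) m/s.
Velocity relative to ground = (2.349, 0.855) + (2.860, 0.000) = (5.209, 0.855) m/s.
Speed = |(5.209, 0.855)| = 5.279 m/s.

5.3 m/s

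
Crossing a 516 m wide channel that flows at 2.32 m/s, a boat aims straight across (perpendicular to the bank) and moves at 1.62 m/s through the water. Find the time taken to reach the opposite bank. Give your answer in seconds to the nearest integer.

The component of the boat's velocity perpendicular to the bank is 1.62 m/s.
The current is parallel to the bank, so it does not affect the crossing time.
Time = 516 / 1.620 = 318.519 s.

319 s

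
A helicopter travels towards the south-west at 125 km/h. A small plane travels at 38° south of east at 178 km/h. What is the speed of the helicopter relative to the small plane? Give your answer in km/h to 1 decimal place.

Taking east as x and north as y: helicopter velocity = (-88.388, -88.388) km/h; small plane velocity = (140.266, -109.588) km/h.
Velocity of helicopter relative to small plane = (-88.388, -88.388) − (140.266, -109.588) = (-228.654, 21.199) km/h.
Magnitude = |(-228.654, 21.199)| = 229.635 km/h.

229.6 km/h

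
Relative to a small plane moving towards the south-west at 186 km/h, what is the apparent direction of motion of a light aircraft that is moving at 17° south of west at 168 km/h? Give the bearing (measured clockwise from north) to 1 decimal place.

Taking east as x and north as y: light aircraft velocity = (-160.659, -49.118) km/h; small plane velocity = (-131.522, -131.522) km/h.
Velocity of light aircraft relative to small plane = (-160.659, -49.118) − (-131.522, -131.522) = (-29.137, 82.403) km/h.
Bearing = atan2(-29.14, 82.40) = 340.53° clockwise from north.

340.5°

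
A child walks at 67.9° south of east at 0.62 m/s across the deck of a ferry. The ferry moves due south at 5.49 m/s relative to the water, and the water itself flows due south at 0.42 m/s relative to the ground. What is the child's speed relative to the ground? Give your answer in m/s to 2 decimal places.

6.49 m/s

In east/north components (m/s): child relative to ferry = (0.233, -0.574); ferry relative to water = (0.000, -5.490); water relative to ground = (0.000, -0.420).
Sum = (0.233, -6.484) m/s.
Speed = |(0.233, -6.484)| = 6.489 m/s.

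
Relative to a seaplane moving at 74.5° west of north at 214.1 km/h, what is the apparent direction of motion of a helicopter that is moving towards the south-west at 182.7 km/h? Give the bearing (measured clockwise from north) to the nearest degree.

Taking east as x and north as y: helicopter velocity = (-129.188, -129.188) km/h; seaplane velocity = (-206.313, 57.216) km/h.
Velocity of helicopter relative to seaplane = (-129.188, -129.188) − (-206.313, 57.216) = (77.125, -186.404) km/h.
Bearing = atan2(77.12, -186.40) = 157.52° clockwise from north.

158°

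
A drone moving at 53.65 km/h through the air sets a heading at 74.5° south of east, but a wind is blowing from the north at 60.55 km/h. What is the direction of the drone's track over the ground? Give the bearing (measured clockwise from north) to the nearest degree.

173°

Taking east as x and north as y: velocity relative to the air = (14.337, -51.699) km/h; the air relative to ground = (0.000, -60.550) km/h.
Velocity relative to ground = (14.337, -51.699) + (0.000, -60.550) = (14.337, -112.249) km/h.
Bearing = atan2(14.34, -112.25) = 172.72° clockwise from north.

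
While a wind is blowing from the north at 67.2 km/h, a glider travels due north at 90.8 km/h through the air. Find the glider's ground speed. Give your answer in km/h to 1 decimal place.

Taking east as x and north as y: velocity relative to the air = (0.000, 90.800) km/h; the air relative to ground = (0.000, -67.200) km/h.
Velocity relative to ground = (0.000, 90.800) + (0.000, -67.200) = (0.000, 23.600) km/h.
Speed = |(0.000, 23.600)| = 23.600 km/h.

23.6 km/h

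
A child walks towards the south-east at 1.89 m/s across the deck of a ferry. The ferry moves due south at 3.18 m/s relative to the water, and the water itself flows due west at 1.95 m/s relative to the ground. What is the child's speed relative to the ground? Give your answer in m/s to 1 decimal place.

4.6 m/s

In east/north components (m/s): child relative to ferry = (1.336, -1.336); ferry relative to water = (0.000, -3.180); water relative to ground = (-1.950, 0.000).
Sum = (-0.614, -4.516) m/s.
Speed = |(-0.614, -4.516)| = 4.558 m/s.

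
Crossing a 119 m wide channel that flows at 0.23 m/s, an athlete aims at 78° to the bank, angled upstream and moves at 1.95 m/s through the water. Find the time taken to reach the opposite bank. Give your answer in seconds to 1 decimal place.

The component of the athlete's velocity perpendicular to the bank is 1.95 × sin 78° = 1.907 m/s.
The current is parallel to the bank, so it does not affect the crossing time.
Time = 119 / 1.907 = 62.389 s.

62.4 s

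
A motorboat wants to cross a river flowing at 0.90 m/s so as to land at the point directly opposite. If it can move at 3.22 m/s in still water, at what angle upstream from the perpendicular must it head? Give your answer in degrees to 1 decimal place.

To cancel the current, the upstream component of the motorboat's velocity must equal the flow: 3.22 sin θ = 0.90.
sin θ = 0.90 / 3.22 = 0.2795.
θ = arcsin(0.2795) = 16.231°.

16.2°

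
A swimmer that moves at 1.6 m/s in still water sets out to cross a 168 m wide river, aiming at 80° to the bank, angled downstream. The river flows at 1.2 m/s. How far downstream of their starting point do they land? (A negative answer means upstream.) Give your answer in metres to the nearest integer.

158 m

Perpendicular speed = 1.576 m/s; crossing time = 168 / 1.576 = 106.620 s.
Net downstream speed = 1.478 m/s.
Drift = 1.478 × 106.620 = 157.567 m (downstream).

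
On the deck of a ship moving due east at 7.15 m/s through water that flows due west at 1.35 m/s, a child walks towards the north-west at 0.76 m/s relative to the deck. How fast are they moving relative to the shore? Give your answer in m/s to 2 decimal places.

5.29 m/s

In east/north components (m/s): child relative to ship = (-0.537, 0.537); ship relative to water = (7.150, 0.000); water relative to ground = (-1.350, 0.000).
Sum = (5.263, 0.537) m/s.
Speed = |(5.263, 0.537)| = 5.290 m/s.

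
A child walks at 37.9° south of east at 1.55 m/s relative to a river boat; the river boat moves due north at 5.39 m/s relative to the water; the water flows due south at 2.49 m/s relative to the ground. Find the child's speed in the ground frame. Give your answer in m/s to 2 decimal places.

2.30 m/s

In east/north components (m/s): child relative to river boat = (1.223, -0.952); river boat relative to water = (0.000, 5.390); water relative to ground = (0.000, -2.490).
Sum = (1.223, 1.948) m/s.
Speed = |(1.223, 1.948)| = 2.300 m/s.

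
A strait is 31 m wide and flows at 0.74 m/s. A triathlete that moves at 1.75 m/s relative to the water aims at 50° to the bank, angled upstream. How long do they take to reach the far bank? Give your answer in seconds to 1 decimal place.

The component of the triathlete's velocity perpendicular to the bank is 1.75 × sin 50° = 1.341 m/s.
The flow acts along the bank and has no component across it.
Time = 31 / 1.341 = 23.124 s.

23.1 s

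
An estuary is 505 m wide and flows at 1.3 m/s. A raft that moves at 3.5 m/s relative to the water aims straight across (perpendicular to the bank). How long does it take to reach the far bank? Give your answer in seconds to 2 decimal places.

The component of the raft's velocity perpendicular to the bank is 3.5 m/s.
The current is parallel to the bank, so it does not affect the crossing time.
Time = 505 / 3.500 = 144.286 s.

144.29 s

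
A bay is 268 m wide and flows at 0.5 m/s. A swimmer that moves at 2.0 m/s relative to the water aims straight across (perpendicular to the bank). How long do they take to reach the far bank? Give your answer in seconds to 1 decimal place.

The component of the swimmer's velocity perpendicular to the bank is 2.0 m/s.
The current is parallel to the bank, so it does not affect the crossing time.
Time = 268 / 2.000 = 134.000 s.

134.0 s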